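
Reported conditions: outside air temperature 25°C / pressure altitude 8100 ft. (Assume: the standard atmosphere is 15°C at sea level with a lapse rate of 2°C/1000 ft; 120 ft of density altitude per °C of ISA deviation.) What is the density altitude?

11244 ft

ISA temperature at 8100 ft = 15 − 2 × (8100/1000) = -1.2°C.
ISA deviation = 25 − (-1.2) = +26.2°C.
Density altitude = 8100 + 120 × (26.2) = 8100 + (+3144) = 11244 ft.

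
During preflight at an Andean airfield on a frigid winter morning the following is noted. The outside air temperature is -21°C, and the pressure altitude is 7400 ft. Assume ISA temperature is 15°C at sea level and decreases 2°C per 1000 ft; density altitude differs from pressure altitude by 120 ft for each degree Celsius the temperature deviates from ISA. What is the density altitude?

4856 ft

ISA temperature at 7400 ft = 15 − 2 × (7400/1000) = 0.2°C.
ISA deviation = -21 − 0.2 = -21.2°C.
Density altitude = 7400 + 120 × (-21.2) = 7400 + (-2544) = 4856 ft.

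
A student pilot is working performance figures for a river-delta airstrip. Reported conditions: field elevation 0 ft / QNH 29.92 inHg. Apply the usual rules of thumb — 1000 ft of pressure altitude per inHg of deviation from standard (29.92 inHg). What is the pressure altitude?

Pressure correction = (29.92 − 29.92) × 1000 = 0 ft.
Pressure altitude = 0 + (0) = 0 ft.

0 ft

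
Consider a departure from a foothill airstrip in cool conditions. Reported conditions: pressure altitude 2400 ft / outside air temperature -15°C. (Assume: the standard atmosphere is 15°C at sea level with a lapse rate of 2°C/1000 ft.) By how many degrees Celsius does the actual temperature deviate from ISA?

ISA-25.2°C

ISA temperature at 2400 ft = 15 − 2 × (2400/1000) = 10.2°C.
Deviation = OAT − ISA = -15 − 10.2 = -25.2°C.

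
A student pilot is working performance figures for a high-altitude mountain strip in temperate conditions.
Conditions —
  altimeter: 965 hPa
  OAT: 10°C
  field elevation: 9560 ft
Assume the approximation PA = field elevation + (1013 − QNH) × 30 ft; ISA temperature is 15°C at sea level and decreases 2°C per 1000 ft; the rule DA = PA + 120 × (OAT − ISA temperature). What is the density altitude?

Pressure altitude = 9560 + (1013 − 965) × 30 = 9560 + (+1440) = 11000 ft.
ISA temperature at 11000 ft = 15 − 2 × (11000/1000) = -7°C.
ISA deviation = 10 − (-7) = +17°C.
Density altitude = 11000 + 120 × (17) = 13040 ft.

13040 ft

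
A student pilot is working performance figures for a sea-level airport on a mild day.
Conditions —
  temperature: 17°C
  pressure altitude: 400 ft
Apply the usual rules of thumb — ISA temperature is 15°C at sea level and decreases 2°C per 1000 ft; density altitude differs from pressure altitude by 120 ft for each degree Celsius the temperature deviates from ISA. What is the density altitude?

ISA temperature at 400 ft = 15 − 2 × (400/1000) = 14.2°C.
ISA deviation = 17 − 14.2 = +2.8°C.
Density altitude = 400 + 120 × (2.8) = 400 + (+336) = 736 ft.

736 ft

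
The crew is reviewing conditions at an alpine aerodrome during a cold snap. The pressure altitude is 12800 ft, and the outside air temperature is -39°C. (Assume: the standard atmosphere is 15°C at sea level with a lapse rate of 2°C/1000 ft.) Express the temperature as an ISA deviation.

ISA temperature at 12800 ft = 15 − 2 × (12800/1000) = -10.6°C.
Deviation = OAT − ISA = -39 − (-10.6) = -28.4°C.

ISA-28.4°C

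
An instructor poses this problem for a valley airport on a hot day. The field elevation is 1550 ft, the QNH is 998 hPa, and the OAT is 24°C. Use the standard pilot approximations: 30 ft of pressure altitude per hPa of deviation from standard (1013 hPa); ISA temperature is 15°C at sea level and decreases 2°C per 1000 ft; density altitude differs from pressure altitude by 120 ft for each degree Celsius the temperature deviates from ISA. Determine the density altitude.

Pressure altitude = 1550 + (1013 − 998) × 30 = 1550 + (+450) = 2000 ft.
ISA temperature at 2000 ft = 15 − 2 × (2000/1000) = 11°C.
ISA deviation = 24 − 11 = +13°C.
Density altitude = 2000 + 120 × (13) = 3560 ft.

3560 ft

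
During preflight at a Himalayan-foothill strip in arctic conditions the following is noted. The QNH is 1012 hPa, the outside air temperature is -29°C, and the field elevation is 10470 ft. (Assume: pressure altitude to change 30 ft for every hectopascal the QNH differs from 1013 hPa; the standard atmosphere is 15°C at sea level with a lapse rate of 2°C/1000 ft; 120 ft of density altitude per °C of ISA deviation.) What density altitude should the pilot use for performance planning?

Pressure altitude = 10470 + (1013 − 1012) × 30 = 10470 + (+30) = 10500 ft.
ISA temperature at 10500 ft = 15 − 2 × (10500/1000) = -6°C.
ISA deviation = -29 − (-6) = -23°C.
Density altitude = 10500 + 120 × (-23) = 7740 ft.

7740 ft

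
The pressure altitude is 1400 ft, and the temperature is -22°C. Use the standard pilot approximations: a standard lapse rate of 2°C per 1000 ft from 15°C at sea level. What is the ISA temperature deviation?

ISA-34.2°C

ISA temperature at 1400 ft = 15 − 2 × (1400/1000) = 12.2°C.
Deviation = OAT − ISA = -22 − 12.2 = -34.2°C.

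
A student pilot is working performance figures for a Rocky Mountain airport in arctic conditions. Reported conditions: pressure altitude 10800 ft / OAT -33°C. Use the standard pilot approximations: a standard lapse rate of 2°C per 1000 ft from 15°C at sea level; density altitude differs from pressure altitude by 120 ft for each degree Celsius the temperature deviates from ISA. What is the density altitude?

7632 ft

ISA temperature at 10800 ft = 15 − 2 × (10800/1000) = -6.6°C.
ISA deviation = -33 − (-6.6) = -26.4°C.
Density altitude = 10800 + 120 × (-26.4) = 10800 + (-3168) = 7632 ft.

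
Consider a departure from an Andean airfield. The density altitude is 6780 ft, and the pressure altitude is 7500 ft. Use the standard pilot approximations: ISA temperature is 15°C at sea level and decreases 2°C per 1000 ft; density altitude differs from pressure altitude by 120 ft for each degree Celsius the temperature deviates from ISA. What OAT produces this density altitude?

Density altitude − pressure altitude = 6780 − 7500 = -720 ft.
At 120 ft/°C that is an ISA deviation of -720/120 = -6°C.
ISA temperature at 7500 ft = 15 − 2 × (7500/1000) = 0°C.
OAT = ISA + deviation = 0 + (-6) = -6°C.

-6°C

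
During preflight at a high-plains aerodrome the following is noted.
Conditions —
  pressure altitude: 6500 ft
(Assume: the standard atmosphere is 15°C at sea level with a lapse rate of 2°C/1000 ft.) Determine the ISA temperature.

2°C

ISA temperature = 15 − 2 × (6500/1000) = 15 − 13 = 2°C.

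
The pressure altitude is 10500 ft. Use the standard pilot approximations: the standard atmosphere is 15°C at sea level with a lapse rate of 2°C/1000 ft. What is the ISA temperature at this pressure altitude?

ISA temperature = 15 − 2 × (10500/1000) = 15 − 21 = -6°C.

-6°C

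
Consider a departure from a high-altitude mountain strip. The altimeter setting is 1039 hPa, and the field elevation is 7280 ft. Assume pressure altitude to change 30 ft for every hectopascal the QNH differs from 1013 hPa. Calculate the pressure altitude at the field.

Pressure correction = (1013 − 1039) × 30 = -780 ft.
Pressure altitude = 7280 + (-780) = 6500 ft.

6500 ft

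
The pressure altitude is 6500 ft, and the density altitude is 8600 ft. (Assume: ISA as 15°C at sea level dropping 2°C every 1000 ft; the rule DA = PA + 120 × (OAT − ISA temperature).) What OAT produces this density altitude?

Density altitude − pressure altitude = 8600 − 6500 = +2100 ft.
At 120 ft/°C that is an ISA deviation of 2100/120 = +17.5°C.
ISA temperature at 6500 ft = 15 − 2 × (6500/1000) = 2°C.
OAT = ISA + deviation = 2 + (+17.5) = 19.5°C.

19.5°C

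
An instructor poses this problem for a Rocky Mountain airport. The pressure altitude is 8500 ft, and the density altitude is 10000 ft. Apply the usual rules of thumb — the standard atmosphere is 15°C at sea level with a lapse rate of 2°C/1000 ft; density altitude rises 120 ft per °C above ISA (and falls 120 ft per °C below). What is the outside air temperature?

Density altitude − pressure altitude = 10000 − 8500 = +1500 ft.
At 120 ft/°C that is an ISA deviation of 1500/120 = +12.5°C.
ISA temperature at 8500 ft = 15 − 2 × (8500/1000) = -2°C.
OAT = ISA + deviation = -2 + (+12.5) = 10.5°C.

10.5°C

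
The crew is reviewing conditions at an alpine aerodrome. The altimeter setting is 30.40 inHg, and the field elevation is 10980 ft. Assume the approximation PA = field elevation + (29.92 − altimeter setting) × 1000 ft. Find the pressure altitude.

10500 ft

Pressure correction = (29.92 − 30.40) × 1000 = -480 ft.
Pressure altitude = 10980 + (-480) = 10500 ft.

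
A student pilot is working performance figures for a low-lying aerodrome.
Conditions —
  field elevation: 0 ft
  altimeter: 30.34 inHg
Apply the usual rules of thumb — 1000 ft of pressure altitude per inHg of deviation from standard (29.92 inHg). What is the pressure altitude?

Pressure correction = (29.92 − 30.34) × 1000 = -420 ft.
Pressure altitude = 0 + (-420) = -420 ft.

-420 ft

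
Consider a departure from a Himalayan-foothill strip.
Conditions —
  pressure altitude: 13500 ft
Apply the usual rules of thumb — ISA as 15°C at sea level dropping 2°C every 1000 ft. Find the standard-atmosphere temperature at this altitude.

-12°C

ISA temperature = 15 − 2 × (13500/1000) = 15 − 27 = -12°C.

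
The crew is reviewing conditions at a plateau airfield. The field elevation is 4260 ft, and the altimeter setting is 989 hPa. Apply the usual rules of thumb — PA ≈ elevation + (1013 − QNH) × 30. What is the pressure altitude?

4980 ft

Pressure correction = (1013 − 989) × 30 = +720 ft.
Pressure altitude = 4260 + (+720) = 4980 ft.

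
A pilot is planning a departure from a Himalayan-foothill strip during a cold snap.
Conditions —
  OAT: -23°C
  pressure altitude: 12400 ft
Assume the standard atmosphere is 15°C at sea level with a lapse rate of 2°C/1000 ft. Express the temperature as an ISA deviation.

ISA-13.2°C

ISA temperature at 12400 ft = 15 − 2 × (12400/1000) = -9.8°C.
Deviation = OAT − ISA = -23 − (-9.8) = -13.2°C.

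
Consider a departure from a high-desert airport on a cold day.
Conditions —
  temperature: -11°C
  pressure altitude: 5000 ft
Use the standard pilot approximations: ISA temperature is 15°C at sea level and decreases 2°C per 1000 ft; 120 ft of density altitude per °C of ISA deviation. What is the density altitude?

ISA temperature at 5000 ft = 15 − 2 × (5000/1000) = 5°C.
ISA deviation = -11 − 5 = -16°C.
Density altitude = 5000 + 120 × (-16) = 5000 + (-1920) = 3080 ft.

3080 ft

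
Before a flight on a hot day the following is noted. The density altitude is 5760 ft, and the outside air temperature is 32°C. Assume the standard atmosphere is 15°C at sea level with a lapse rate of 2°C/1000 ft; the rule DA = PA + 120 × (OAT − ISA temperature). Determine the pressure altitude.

3000 ft

DA = PA + 120 × (OAT − (15 − 2·PA/1000)) = PA + 120·OAT − 1800 + 0.24·PA = 1.24·PA + 120·OAT − 1800.
So 1.24·PA = 5760 − 120 × 32 + 1800 = 3720.
PA = 3720 / 1.24 = 3000 ft.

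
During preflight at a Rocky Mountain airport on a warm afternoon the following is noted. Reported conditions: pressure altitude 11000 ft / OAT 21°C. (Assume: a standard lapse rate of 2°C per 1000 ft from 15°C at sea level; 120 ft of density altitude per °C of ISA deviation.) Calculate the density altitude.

ISA temperature at 11000 ft = 15 − 2 × (11000/1000) = -7°C.
ISA deviation = 21 − (-7) = +28°C.
Density altitude = 11000 + 120 × (28) = 11000 + (+3360) = 14360 ft.

14360 ft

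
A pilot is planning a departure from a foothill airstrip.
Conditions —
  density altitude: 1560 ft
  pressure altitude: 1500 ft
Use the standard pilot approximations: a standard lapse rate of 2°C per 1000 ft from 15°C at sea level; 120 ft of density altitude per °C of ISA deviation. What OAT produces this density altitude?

12.5°C

Density altitude − pressure altitude = 1560 − 1500 = +60 ft.
At 120 ft/°C that is an ISA deviation of 60/120 = +0.5°C.
ISA temperature at 1500 ft = 15 − 2 × (1500/1000) = 12°C.
OAT = ISA + deviation = 12 + (+0.5) = 12.5°C.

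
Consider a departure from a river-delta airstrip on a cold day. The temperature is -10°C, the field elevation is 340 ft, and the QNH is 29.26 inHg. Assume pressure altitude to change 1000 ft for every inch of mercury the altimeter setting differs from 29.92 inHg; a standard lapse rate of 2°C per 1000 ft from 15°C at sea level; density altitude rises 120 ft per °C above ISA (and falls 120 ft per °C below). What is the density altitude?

Pressure altitude = 340 + (29.92 − 29.26) × 1000 = 340 + (+660) = 1000 ft.
ISA temperature at 1000 ft = 15 − 2 × (1000/1000) = 13°C.
ISA deviation = -10 − 13 = -23°C.
Density altitude = 1000 + 120 × (-23) = -1760 ft.

-1760 ft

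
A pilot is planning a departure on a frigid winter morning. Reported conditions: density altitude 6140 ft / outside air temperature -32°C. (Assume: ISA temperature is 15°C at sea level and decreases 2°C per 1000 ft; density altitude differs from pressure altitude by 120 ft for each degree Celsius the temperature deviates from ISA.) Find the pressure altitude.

DA = PA + 120 × (OAT − (15 − 2·PA/1000)) = PA + 120·OAT − 1800 + 0.24·PA = 1.24·PA + 120·OAT − 1800.
So 1.24·PA = 6140 − 120 × (-32) + 1800 = 11780.
PA = 11780 / 1.24 = 9500 ft.

9500 ft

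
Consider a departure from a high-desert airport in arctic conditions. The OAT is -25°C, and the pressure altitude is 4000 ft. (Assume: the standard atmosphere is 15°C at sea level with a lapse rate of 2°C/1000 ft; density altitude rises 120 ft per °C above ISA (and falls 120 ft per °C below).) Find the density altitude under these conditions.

160 ft

ISA temperature at 4000 ft = 15 − 2 × (4000/1000) = 7°C.
ISA deviation = -25 − 7 = -32°C.
Density altitude = 4000 + 120 × (-32) = 4000 + (-3840) = 160 ft.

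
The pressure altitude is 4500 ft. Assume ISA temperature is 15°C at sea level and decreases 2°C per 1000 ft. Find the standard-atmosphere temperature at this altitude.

6°C

ISA temperature = 15 − 2 × (4500/1000) = 15 − 9 = 6°C.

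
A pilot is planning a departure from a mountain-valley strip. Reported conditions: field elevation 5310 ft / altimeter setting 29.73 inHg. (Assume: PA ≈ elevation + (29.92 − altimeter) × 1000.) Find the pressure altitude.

Pressure correction = (29.92 − 29.73) × 1000 = +190 ft.
Pressure altitude = 5310 + (+190) = 5500 ft.

5500 ft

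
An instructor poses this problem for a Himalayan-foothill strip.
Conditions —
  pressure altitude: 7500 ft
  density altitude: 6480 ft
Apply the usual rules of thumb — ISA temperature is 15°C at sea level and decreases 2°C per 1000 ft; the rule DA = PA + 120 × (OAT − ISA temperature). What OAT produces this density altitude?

-8.5°C

Density altitude − pressure altitude = 6480 − 7500 = -1020 ft.
At 120 ft/°C that is an ISA deviation of -1020/120 = -8.5°C.
ISA temperature at 7500 ft = 15 − 2 × (7500/1000) = 0°C.
OAT = ISA + deviation = 0 + (-8.5) = -8.5°C.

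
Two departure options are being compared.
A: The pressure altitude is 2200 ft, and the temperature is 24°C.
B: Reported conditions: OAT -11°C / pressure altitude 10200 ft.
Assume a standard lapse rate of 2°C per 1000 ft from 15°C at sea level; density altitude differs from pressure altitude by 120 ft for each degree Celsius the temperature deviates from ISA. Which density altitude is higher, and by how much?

A: ISA temp = 10.6°C, deviation +13.4°C, DA = 2200 + 120 × 13.4 = 3808 ft.
B: ISA temp = -5.4°C, deviation -5.6°C, DA = 10200 + 120 × (-5.6) = 9528 ft.
B is higher by 9528 − 3808 = 5720 ft.

B by 5720 ft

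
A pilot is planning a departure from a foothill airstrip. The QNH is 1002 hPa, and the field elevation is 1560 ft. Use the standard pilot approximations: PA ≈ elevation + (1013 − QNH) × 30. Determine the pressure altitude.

Pressure correction = (1013 − 1002) × 30 = +330 ft.
Pressure altitude = 1560 + (+330) = 1890 ft.

1890 ft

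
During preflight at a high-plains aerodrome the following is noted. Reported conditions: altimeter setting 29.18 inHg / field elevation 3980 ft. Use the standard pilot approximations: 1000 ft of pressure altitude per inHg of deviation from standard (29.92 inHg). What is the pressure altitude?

4720 ft

Pressure correction = (29.92 − 29.18) × 1000 = +740 ft.
Pressure altitude = 3980 + (+740) = 4720 ft.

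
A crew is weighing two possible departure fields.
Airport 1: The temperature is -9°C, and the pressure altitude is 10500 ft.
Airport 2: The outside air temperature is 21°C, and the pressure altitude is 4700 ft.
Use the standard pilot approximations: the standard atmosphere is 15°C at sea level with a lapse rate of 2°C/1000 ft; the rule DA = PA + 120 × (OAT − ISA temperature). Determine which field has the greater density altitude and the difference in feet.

Airport 1 by 3592 ft

Airport 1: ISA temp = -6°C, deviation -3°C, DA = 10500 + 120 × (-3) = 10140 ft.
Airport 2: ISA temp = 5.6°C, deviation +15.4°C, DA = 4700 + 120 × 15.4 = 6548 ft.
Airport 1 is higher by 10140 − 6548 = 3592 ft.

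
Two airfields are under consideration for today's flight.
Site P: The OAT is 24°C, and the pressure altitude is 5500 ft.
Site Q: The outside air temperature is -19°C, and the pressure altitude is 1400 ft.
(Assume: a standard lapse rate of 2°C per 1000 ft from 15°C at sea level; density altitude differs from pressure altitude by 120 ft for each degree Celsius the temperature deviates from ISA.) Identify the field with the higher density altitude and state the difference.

Site P by 10244 ft

Site P: ISA temp = 4°C, deviation +20°C, DA = 5500 + 120 × 20 = 7900 ft.
Site Q: ISA temp = 12.2°C, deviation -31.2°C, DA = 1400 + 120 × (-31.2) = -2344 ft.
Site P is higher by 7900 − (-2344) = 10244 ft.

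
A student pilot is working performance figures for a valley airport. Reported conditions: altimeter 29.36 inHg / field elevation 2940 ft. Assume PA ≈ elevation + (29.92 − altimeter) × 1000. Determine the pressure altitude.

Pressure correction = (29.92 − 29.36) × 1000 = +560 ft.
Pressure altitude = 2940 + (+560) = 3500 ft.

3500 ft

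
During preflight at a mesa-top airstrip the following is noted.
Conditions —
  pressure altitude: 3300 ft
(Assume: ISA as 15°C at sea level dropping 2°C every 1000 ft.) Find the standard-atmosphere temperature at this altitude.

8.4°C

ISA temperature = 15 − 2 × (3300/1000) = 15 − 6.6 = 8.4°C.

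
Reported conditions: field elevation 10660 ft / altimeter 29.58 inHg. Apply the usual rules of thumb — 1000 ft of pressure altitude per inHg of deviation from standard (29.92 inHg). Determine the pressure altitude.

Pressure correction = (29.92 − 29.58) × 1000 = +340 ft.
Pressure altitude = 10660 + (+340) = 11000 ft.

11000 ft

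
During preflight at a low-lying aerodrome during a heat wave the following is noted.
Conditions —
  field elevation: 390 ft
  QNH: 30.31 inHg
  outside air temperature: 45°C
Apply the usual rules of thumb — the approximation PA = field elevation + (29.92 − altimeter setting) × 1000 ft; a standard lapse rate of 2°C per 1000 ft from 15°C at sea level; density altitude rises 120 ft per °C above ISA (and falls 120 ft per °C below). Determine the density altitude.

3600 ft

Pressure altitude = 390 + (29.92 − 30.31) × 1000 = 390 + (-390) = 0 ft.
ISA temperature at 0 ft = 15 − 2 × (0/1000) = 15°C.
ISA deviation = 45 − 15 = +30°C.
Density altitude = 0 + 120 × (30) = 3600 ft.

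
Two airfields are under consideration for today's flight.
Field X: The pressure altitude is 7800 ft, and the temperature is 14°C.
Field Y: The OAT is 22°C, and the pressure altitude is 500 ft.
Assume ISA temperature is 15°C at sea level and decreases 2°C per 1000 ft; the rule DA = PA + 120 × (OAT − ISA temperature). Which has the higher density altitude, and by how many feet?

Field X: ISA temp = -0.6°C, deviation +14.6°C, DA = 7800 + 120 × 14.6 = 9552 ft.
Field Y: ISA temp = 14°C, deviation +8°C, DA = 500 + 120 × 8 = 1460 ft.
Field X is higher by 9552 − 1460 = 8092 ft.

Field X by 8092 ft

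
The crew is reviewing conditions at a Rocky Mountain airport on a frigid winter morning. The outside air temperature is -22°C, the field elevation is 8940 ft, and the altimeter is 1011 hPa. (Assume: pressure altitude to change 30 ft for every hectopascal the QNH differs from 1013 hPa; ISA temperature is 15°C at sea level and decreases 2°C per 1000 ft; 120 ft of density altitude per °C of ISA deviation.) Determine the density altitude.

6720 ft

Pressure altitude = 8940 + (1013 − 1011) × 30 = 8940 + (+60) = 9000 ft.
ISA temperature at 9000 ft = 15 − 2 × (9000/1000) = -3°C.
ISA deviation = -22 − (-3) = -19°C.
Density altitude = 9000 + 120 × (-19) = 6720 ft.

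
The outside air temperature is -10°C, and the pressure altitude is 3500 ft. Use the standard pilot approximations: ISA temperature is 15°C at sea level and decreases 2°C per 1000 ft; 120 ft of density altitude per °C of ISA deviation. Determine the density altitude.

ISA temperature at 3500 ft = 15 − 2 × (3500/1000) = 8°C.
ISA deviation = -10 − 8 = -18°C.
Density altitude = 3500 + 120 × (-18) = 3500 + (-2160) = 1340 ft.

1340 ft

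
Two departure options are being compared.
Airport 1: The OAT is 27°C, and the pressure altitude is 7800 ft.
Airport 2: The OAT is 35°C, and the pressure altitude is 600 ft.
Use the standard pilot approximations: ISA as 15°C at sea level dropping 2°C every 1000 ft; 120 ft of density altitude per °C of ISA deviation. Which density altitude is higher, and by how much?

Airport 1: ISA temp = -0.6°C, deviation +27.6°C, DA = 7800 + 120 × 27.6 = 11112 ft.
Airport 2: ISA temp = 13.8°C, deviation +21.2°C, DA = 600 + 120 × 21.2 = 3144 ft.
Airport 1 is higher by 11112 − 3144 = 7968 ft.

Airport 1 by 7968 ft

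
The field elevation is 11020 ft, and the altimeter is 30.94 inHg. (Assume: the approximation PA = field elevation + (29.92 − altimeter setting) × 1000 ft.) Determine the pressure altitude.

Pressure correction = (29.92 − 30.94) × 1000 = -1020 ft.
Pressure altitude = 11020 + (-1020) = 10000 ft.

10000 ft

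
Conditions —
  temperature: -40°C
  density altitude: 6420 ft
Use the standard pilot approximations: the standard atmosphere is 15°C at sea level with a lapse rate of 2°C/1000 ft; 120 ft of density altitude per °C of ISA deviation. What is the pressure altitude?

10500 ft

DA = PA + 120 × (OAT − (15 − 2·PA/1000)) = PA + 120·OAT − 1800 + 0.24·PA = 1.24·PA + 120·OAT − 1800.
So 1.24·PA = 6420 − 120 × (-40) + 1800 = 13020.
PA = 13020 / 1.24 = 10500 ft.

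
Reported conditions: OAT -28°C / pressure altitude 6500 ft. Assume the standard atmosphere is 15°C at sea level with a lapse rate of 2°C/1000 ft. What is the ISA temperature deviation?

ISA-30°C

ISA temperature at 6500 ft = 15 − 2 × (6500/1000) = 2°C.
Deviation = OAT − ISA = -28 − 2 = -30°C.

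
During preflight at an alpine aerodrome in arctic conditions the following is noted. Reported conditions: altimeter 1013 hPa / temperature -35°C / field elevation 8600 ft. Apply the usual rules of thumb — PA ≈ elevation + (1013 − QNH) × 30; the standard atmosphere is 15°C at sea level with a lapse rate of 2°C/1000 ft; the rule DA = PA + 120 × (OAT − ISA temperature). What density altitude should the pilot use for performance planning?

4664 ft

Pressure altitude = 8600 + (1013 − 1013) × 30 = 8600 + (0) = 8600 ft.
ISA temperature at 8600 ft = 15 − 2 × (8600/1000) = -2.2°C.
ISA deviation = -35 − (-2.2) = -32.8°C.
Density altitude = 8600 + 120 × (-32.8) = 4664 ft.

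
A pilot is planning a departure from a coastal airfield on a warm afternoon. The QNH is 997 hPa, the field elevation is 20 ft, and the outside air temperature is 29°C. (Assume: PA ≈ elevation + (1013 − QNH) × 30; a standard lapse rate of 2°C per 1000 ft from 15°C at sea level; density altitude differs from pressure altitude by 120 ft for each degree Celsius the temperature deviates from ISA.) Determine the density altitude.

2300 ft

Pressure altitude = 20 + (1013 − 997) × 30 = 20 + (+480) = 500 ft.
ISA temperature at 500 ft = 15 − 2 × (500/1000) = 14°C.
ISA deviation = 29 − 14 = +15°C.
Density altitude = 500 + 120 × (15) = 2300 ft.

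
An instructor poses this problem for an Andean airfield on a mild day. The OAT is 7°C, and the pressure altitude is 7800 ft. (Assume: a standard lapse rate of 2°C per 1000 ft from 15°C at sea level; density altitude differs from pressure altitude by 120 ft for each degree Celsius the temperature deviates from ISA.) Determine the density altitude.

ISA temperature at 7800 ft = 15 − 2 × (7800/1000) = -0.6°C.
ISA deviation = 7 − (-0.6) = +7.6°C.
Density altitude = 7800 + 120 × (7.6) = 7800 + (+912) = 8712 ft.

8712 ft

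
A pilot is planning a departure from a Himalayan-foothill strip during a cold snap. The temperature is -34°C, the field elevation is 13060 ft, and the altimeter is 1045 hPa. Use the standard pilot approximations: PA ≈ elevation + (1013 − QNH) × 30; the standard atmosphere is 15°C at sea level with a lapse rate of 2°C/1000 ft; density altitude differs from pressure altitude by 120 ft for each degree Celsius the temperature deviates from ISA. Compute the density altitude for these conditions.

Pressure altitude = 13060 + (1013 − 1045) × 30 = 13060 + (-960) = 12100 ft.
ISA temperature at 12100 ft = 15 − 2 × (12100/1000) = -9.2°C.
ISA deviation = -34 − (-9.2) = -24.8°C.
Density altitude = 12100 + 120 × (-24.8) = 9124 ft.

9124 ft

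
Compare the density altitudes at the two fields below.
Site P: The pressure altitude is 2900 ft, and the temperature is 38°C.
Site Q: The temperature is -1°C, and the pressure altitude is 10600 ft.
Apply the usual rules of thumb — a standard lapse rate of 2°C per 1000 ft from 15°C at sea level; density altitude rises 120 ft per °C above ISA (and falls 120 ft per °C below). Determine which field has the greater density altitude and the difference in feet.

Site Q by 4868 ft

Site P: ISA temp = 9.2°C, deviation +28.8°C, DA = 2900 + 120 × 28.8 = 6356 ft.
Site Q: ISA temp = -6.2°C, deviation +5.2°C, DA = 10600 + 120 × 5.2 = 11224 ft.
Site Q is higher by 11224 − 6356 = 4868 ft.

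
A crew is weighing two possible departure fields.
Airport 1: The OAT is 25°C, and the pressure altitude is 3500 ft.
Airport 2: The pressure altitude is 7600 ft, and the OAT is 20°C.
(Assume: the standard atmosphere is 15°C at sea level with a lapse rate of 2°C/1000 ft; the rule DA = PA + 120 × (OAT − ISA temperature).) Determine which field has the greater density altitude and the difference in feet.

Airport 1: ISA temp = 8°C, deviation +17°C, DA = 3500 + 120 × 17 = 5540 ft.
Airport 2: ISA temp = -0.2°C, deviation +20.2°C, DA = 7600 + 120 × 20.2 = 10024 ft.
Airport 2 is higher by 10024 − 5540 = 4484 ft.

Airport 2 by 4484 ft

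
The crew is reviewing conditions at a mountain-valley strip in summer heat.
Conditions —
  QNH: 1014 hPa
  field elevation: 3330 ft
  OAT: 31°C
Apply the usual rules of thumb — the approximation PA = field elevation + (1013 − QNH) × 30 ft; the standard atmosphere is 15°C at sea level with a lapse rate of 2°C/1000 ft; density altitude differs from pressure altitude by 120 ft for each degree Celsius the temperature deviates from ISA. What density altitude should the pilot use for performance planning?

Pressure altitude = 3330 + (1013 − 1014) × 30 = 3330 + (-30) = 3300 ft.
ISA temperature at 3300 ft = 15 − 2 × (3300/1000) = 8.4°C.
ISA deviation = 31 − 8.4 = +22.6°C.
Density altitude = 3300 + 120 × (22.6) = 6012 ft.

6012 ft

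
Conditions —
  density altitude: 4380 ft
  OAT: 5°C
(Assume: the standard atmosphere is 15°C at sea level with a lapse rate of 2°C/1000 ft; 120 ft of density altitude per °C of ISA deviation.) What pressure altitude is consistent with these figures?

DA = PA + 120 × (OAT − (15 − 2·PA/1000)) = PA + 120·OAT − 1800 + 0.24·PA = 1.24·PA + 120·OAT − 1800.
So 1.24·PA = 4380 − 120 × 5 + 1800 = 5580.
PA = 5580 / 1.24 = 4500 ft.

4500 ft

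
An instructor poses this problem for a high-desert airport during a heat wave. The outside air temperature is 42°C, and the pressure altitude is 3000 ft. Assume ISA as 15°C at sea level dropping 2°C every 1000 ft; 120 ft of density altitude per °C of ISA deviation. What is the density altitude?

ISA temperature at 3000 ft = 15 − 2 × (3000/1000) = 9°C.
ISA deviation = 42 − 9 = +33°C.
Density altitude = 3000 + 120 × (33) = 3000 + (+3960) = 6960 ft.

6960 ft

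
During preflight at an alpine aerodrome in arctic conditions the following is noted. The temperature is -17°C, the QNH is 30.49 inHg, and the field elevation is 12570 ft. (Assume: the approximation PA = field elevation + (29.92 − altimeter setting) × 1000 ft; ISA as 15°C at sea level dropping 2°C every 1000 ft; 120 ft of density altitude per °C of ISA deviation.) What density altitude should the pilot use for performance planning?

Pressure altitude = 12570 + (29.92 − 30.49) × 1000 = 12570 + (-570) = 12000 ft.
ISA temperature at 12000 ft = 15 − 2 × (12000/1000) = -9°C.
ISA deviation = -17 − (-9) = -8°C.
Density altitude = 12000 + 120 × (-8) = 11040 ft.

11040 ft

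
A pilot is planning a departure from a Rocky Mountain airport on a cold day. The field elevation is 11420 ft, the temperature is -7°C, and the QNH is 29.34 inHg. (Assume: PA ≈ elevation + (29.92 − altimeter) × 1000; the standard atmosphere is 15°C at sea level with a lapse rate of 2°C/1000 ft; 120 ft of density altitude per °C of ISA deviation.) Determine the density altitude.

Pressure altitude = 11420 + (29.92 − 29.34) × 1000 = 11420 + (+580) = 12000 ft.
ISA temperature at 12000 ft = 15 − 2 × (12000/1000) = -9°C.
ISA deviation = -7 − (-9) = +2°C.
Density altitude = 12000 + 120 × (2) = 12240 ft.

12240 ft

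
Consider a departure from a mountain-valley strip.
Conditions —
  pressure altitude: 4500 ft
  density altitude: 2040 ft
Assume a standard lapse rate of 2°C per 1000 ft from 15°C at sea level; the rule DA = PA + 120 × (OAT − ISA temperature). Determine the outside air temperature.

-14.5°C

Density altitude − pressure altitude = 2040 − 4500 = -2460 ft.
At 120 ft/°C that is an ISA deviation of -2460/120 = -20.5°C.
ISA temperature at 4500 ft = 15 − 2 × (4500/1000) = 6°C.
OAT = ISA + deviation = 6 + (-20.5) = -14.5°C.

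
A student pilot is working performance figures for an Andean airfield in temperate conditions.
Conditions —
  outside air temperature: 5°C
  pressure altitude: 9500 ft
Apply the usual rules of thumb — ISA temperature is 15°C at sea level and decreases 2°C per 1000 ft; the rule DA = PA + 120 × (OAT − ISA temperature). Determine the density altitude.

ISA temperature at 9500 ft = 15 − 2 × (9500/1000) = -4°C.
ISA deviation = 5 − (-4) = +9°C.
Density altitude = 9500 + 120 × (9) = 9500 + (+1080) = 10580 ft.

10580 ft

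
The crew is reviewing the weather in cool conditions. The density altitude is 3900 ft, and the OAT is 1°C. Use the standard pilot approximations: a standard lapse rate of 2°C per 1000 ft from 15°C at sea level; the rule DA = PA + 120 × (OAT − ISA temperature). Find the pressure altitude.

DA = PA + 120 × (OAT − (15 − 2·PA/1000)) = PA + 120·OAT − 1800 + 0.24·PA = 1.24·PA + 120·OAT − 1800.
So 1.24·PA = 3900 − 120 × 1 + 1800 = 5580.
PA = 5580 / 1.24 = 4500 ft.

4500 ft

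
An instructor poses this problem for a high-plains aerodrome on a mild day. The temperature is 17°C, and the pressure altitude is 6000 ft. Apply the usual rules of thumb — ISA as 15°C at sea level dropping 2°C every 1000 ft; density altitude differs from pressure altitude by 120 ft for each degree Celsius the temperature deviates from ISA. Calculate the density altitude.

ISA temperature at 6000 ft = 15 − 2 × (6000/1000) = 3°C.
ISA deviation = 17 − 3 = +14°C.
Density altitude = 6000 + 120 × (14) = 6000 + (+1680) = 7680 ft.

7680 ft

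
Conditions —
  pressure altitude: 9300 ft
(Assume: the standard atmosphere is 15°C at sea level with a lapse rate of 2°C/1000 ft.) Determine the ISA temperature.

-3.6°C

ISA temperature = 15 − 2 × (9300/1000) = 15 − 18.6 = -3.6°C.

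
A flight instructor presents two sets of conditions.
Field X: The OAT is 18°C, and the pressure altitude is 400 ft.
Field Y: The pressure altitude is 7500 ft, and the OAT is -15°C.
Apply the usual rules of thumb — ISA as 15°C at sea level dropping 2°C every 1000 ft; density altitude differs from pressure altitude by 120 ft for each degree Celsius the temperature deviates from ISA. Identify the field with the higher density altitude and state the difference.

Field X: ISA temp = 14.2°C, deviation +3.8°C, DA = 400 + 120 × 3.8 = 856 ft.
Field Y: ISA temp = 0°C, deviation -15°C, DA = 7500 + 120 × (-15) = 5700 ft.
Field Y is higher by 5700 − 856 = 4844 ft.

Field Y by 4844 ft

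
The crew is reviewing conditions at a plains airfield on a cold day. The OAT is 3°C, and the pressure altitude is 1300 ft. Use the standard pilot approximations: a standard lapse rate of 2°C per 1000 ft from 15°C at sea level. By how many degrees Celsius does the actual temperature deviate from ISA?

ISA-9.4°C

ISA temperature at 1300 ft = 15 − 2 × (1300/1000) = 12.4°C.
Deviation = OAT − ISA = 3 − 12.4 = -9.4°C.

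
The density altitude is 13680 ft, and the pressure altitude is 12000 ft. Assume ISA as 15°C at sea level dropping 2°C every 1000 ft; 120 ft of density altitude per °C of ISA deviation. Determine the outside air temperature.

5°C

Density altitude − pressure altitude = 13680 − 12000 = +1680 ft.
At 120 ft/°C that is an ISA deviation of 1680/120 = +14°C.
ISA temperature at 12000 ft = 15 − 2 × (12000/1000) = -9°C.
OAT = ISA + deviation = -9 + (+14) = 5°C.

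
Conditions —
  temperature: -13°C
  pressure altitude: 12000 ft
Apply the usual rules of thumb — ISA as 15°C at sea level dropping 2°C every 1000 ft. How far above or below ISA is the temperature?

ISA temperature at 12000 ft = 15 − 2 × (12000/1000) = -9°C.
Deviation = OAT − ISA = -13 − (-9) = -4°C.

ISA-4°C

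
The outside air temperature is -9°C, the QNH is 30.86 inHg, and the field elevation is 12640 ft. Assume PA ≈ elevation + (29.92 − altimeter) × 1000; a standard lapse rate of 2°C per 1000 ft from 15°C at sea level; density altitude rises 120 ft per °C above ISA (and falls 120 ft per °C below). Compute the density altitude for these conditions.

Pressure altitude = 12640 + (29.92 − 30.86) × 1000 = 12640 + (-940) = 11700 ft.
ISA temperature at 11700 ft = 15 − 2 × (11700/1000) = -8.4°C.
ISA deviation = -9 − (-8.4) = -0.6°C.
Density altitude = 11700 + 120 × (-0.6) = 11628 ft.

11628 ft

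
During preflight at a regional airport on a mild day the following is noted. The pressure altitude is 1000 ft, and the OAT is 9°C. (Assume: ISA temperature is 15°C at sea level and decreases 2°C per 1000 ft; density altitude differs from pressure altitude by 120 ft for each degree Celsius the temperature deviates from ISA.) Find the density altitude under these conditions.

520 ft

ISA temperature at 1000 ft = 15 − 2 × (1000/1000) = 13°C.
ISA deviation = 9 − 13 = -4°C.
Density altitude = 1000 + 120 × (-4) = 1000 + (-480) = 520 ft.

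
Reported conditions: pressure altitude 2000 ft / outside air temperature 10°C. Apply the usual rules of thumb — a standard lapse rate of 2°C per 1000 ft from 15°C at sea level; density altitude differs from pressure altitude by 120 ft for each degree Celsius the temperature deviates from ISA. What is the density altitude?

ISA temperature at 2000 ft = 15 − 2 × (2000/1000) = 11°C.
ISA deviation = 10 − 11 = -1°C.
Density altitude = 2000 + 120 × (-1) = 2000 + (-120) = 1880 ft.

1880 ft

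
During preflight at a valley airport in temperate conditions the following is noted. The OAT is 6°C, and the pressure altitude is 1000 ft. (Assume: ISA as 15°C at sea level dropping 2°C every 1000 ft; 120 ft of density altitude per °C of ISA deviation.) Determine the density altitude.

ISA temperature at 1000 ft = 15 − 2 × (1000/1000) = 13°C.
ISA deviation = 6 − 13 = -7°C.
Density altitude = 1000 + 120 × (-7) = 1000 + (-840) = 160 ft.

160 ft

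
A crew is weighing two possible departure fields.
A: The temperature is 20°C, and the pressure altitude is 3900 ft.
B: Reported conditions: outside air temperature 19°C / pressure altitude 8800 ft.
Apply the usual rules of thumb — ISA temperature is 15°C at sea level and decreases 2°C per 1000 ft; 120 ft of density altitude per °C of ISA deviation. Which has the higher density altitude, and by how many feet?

B by 5956 ft

A: ISA temp = 7.2°C, deviation +12.8°C, DA = 3900 + 120 × 12.8 = 5436 ft.
B: ISA temp = -2.6°C, deviation +21.6°C, DA = 8800 + 120 × 21.6 = 11392 ft.
B is higher by 11392 − 5436 = 5956 ft.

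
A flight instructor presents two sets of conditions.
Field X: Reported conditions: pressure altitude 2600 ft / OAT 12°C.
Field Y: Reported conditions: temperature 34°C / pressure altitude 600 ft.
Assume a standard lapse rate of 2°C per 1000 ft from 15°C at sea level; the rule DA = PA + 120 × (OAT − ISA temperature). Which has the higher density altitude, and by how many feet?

Field Y by 160 ft

Field X: ISA temp = 9.8°C, deviation +2.2°C, DA = 2600 + 120 × 2.2 = 2864 ft.
Field Y: ISA temp = 13.8°C, deviation +20.2°C, DA = 600 + 120 × 20.2 = 3024 ft.
Field Y is higher by 3024 − 2864 = 160 ft.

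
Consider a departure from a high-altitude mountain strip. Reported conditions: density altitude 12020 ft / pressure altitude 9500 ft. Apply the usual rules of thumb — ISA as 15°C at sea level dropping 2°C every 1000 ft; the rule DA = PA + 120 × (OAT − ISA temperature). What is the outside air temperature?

Density altitude − pressure altitude = 12020 − 9500 = +2520 ft.
At 120 ft/°C that is an ISA deviation of 2520/120 = +21°C.
ISA temperature at 9500 ft = 15 − 2 × (9500/1000) = -4°C.
OAT = ISA + deviation = -4 + (+21) = 17°C.

17°C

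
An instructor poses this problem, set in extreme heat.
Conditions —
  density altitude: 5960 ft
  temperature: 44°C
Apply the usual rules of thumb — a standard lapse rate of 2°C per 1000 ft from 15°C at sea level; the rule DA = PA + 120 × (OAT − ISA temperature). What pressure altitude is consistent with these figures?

2000 ft

DA = PA + 120 × (OAT − (15 − 2·PA/1000)) = PA + 120·OAT − 1800 + 0.24·PA = 1.24·PA + 120·OAT − 1800.
So 1.24·PA = 5960 − 120 × 44 + 1800 = 2480.
PA = 2480 / 1.24 = 2000 ft.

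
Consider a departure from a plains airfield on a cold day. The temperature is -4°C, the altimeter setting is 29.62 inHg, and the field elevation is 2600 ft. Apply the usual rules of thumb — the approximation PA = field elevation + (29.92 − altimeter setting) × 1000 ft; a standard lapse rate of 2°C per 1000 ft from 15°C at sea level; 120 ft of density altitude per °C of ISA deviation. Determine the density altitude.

1316 ft

Pressure altitude = 2600 + (29.92 − 29.62) × 1000 = 2600 + (+300) = 2900 ft.
ISA temperature at 2900 ft = 15 − 2 × (2900/1000) = 9.2°C.
ISA deviation = -4 − 9.2 = -13.2°C.
Density altitude = 2900 + 120 × (-13.2) = 1316 ft.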